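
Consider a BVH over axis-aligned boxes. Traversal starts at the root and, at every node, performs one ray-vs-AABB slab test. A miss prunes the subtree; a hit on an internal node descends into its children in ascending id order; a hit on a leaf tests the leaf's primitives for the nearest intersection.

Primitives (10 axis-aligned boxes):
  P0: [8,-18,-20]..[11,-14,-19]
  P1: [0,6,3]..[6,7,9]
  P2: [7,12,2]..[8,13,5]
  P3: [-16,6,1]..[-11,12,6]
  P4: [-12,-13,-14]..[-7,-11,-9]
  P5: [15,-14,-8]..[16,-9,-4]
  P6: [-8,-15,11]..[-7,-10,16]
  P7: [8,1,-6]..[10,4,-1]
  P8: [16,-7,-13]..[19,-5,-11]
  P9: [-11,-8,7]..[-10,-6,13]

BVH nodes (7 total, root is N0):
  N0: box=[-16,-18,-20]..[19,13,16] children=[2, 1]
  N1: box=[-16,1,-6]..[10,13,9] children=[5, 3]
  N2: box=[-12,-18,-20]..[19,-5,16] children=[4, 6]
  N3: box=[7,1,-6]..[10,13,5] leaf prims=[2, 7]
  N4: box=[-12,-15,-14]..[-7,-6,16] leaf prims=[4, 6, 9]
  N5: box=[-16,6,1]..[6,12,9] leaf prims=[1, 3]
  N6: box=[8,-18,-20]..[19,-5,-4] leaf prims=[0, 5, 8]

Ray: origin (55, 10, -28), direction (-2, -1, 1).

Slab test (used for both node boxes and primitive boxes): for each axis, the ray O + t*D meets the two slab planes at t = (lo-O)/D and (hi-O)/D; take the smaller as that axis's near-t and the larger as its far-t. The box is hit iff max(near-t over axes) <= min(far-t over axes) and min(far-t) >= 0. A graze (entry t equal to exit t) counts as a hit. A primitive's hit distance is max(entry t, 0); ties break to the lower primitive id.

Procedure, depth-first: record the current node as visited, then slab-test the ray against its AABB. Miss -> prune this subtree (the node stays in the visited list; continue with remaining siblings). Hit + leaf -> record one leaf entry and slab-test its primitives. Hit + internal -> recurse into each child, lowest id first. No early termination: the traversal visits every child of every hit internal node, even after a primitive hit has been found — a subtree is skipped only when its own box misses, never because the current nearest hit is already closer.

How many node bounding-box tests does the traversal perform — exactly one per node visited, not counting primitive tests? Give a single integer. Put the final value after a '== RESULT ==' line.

Walk:
N0 x:[18,71/2] y:[-3,28] z:[8,44] -> hit [18,28], descend [1, 2]
  N1 x:[45/2,71/2] y:[-3,9] z:[22,37] -> miss, prune
  N2 x:[18,67/2] y:[15,28] z:[8,44] -> hit [18,28], descend [4, 6]
    N4 x:[31,67/2] y:[16,25] z:[14,44] -> miss, prune
    N6 x:[18,47/2] y:[15,28] z:[8,24] -> hit [18,47/2] leaf, test {P0(miss), P5@t=20, P8(miss)}

Summary -> nodes [0, 1, 2, 4, 6]; box-tests=5; leaf-entries=1; first=P5

== RESULT ==
5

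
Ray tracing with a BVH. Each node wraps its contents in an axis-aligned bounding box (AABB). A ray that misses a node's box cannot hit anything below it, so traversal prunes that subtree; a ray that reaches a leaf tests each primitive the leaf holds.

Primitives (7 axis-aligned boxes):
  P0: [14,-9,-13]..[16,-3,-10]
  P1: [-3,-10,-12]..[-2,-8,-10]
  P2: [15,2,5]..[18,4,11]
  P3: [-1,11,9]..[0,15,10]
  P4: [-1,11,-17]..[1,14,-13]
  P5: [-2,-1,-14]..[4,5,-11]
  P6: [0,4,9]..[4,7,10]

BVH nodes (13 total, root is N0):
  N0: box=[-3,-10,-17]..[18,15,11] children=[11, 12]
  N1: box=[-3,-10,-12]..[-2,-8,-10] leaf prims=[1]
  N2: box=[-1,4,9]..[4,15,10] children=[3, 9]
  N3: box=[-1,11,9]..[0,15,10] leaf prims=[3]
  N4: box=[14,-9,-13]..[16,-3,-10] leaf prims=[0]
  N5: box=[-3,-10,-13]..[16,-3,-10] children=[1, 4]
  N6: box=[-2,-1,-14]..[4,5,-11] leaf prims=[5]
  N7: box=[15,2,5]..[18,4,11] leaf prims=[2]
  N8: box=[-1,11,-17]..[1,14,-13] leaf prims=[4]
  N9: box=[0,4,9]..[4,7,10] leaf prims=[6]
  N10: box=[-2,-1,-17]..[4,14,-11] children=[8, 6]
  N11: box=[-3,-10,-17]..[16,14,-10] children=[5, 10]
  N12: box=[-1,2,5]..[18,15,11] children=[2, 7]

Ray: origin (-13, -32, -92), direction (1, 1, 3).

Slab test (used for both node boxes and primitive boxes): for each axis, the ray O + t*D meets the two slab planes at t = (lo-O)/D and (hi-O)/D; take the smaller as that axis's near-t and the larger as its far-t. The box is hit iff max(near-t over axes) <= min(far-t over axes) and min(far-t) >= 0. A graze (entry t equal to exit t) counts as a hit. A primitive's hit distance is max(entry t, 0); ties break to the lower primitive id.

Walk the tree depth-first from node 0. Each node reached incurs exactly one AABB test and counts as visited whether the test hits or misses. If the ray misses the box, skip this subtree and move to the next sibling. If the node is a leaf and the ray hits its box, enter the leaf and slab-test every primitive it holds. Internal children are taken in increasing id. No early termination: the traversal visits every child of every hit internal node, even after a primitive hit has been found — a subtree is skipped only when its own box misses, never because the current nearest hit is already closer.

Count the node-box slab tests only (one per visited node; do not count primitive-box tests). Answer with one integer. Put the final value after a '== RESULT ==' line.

Trace the traversal:
N0 x:[10,31] y:[22,47] z:[25,103/3] -> hit [25,31], descend [11, 12]
  N11 x:[10,29] y:[22,46] z:[25,82/3] -> hit [25,82/3], descend [5, 10]
    N5 x:[10,29] y:[22,29] z:[79/3,82/3] -> hit [79/3,82/3], descend [1, 4]
      N1 x:[10,11] y:[22,24] z:[80/3,82/3] -> miss, prune
      N4 x:[27,29] y:[23,29] z:[79/3,82/3] -> hit [27,82/3] leaf, test {P0@t=27}
    N10 x:[11,17] y:[31,46] z:[25,27] -> miss, prune
  N12 x:[12,31] y:[34,47] z:[97/3,103/3] -> miss, prune

Visited [0, 11, 5, 1, 4, 10, 12]. Tests: 7 box, 1 leaf. Nearest: P0.

== RESULT ==
7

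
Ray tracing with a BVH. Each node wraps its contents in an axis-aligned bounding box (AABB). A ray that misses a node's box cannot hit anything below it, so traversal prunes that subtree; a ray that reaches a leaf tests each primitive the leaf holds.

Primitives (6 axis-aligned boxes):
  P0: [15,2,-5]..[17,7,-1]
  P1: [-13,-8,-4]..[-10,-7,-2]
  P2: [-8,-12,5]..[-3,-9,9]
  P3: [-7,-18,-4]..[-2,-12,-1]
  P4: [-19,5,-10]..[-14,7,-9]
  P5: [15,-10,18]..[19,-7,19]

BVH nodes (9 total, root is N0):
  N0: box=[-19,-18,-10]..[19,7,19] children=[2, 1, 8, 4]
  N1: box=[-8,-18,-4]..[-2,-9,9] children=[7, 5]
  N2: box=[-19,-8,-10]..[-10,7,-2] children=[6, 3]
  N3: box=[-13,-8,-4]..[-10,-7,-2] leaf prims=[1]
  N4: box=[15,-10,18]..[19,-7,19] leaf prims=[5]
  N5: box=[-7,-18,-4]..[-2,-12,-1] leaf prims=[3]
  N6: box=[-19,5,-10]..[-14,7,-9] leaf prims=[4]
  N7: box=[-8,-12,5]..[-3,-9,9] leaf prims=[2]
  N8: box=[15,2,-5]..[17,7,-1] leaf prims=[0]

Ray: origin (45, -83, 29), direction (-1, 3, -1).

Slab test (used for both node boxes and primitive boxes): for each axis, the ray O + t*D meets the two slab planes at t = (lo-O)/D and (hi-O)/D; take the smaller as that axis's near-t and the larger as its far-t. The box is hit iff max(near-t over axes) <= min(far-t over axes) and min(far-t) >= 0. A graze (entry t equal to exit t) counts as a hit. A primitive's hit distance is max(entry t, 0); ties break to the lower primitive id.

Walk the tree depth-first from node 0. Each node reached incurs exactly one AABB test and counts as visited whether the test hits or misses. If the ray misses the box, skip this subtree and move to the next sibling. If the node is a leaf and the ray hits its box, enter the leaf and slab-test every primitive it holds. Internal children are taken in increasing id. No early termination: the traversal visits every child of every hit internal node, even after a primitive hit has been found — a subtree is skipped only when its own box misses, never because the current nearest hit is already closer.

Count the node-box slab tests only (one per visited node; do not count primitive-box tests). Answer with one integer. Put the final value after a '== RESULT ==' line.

Traverse from the root:
N0 x:[26,64] y:[65/3,30] z:[10,39] -> hit [26,30], descend [1, 2, 4, 8]
  N1 x:[47,53] y:[65/3,74/3] z:[20,33] -> miss, prune
  N2 x:[55,64] y:[25,30] z:[31,39] -> miss, prune
  N4 x:[26,30] y:[73/3,76/3] z:[10,11] -> miss, prune
  N8 x:[28,30] y:[85/3,30] z:[30,34] -> hit [30,30] leaf, test {P0@t=30}

5 AABB tests over nodes [0, 1, 2, 4, 8]; 1 leaf entered; closest P0.

== RESULT ==
5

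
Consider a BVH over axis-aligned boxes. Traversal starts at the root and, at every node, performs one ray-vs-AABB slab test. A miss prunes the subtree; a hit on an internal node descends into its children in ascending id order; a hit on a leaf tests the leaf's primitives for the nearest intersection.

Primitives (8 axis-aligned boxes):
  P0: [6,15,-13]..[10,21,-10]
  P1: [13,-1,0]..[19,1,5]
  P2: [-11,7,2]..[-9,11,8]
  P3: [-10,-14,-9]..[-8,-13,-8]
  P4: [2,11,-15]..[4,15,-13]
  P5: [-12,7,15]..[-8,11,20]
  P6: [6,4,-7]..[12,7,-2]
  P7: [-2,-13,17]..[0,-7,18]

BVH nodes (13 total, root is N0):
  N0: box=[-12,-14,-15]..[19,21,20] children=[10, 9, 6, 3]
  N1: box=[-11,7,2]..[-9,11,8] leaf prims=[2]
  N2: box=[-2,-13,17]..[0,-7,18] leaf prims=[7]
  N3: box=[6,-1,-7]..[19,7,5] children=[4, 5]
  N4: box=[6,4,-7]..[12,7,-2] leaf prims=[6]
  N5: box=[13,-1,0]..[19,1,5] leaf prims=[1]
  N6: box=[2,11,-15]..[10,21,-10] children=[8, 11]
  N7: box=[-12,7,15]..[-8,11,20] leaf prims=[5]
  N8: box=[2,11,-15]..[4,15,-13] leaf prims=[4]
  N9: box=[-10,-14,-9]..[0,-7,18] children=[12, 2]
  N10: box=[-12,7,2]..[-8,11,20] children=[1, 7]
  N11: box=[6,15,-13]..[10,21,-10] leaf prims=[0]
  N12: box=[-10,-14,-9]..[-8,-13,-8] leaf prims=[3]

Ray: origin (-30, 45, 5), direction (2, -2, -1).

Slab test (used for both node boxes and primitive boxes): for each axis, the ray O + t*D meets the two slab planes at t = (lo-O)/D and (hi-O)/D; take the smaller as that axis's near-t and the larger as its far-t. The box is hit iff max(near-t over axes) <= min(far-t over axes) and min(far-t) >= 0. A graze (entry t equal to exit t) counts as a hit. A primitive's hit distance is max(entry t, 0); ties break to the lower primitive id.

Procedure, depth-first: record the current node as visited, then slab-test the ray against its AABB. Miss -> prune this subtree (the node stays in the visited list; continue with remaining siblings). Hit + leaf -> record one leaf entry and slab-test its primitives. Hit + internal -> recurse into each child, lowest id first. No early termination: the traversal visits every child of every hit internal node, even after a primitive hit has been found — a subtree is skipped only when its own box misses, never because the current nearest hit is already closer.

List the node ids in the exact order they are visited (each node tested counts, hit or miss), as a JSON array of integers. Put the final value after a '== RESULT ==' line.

Traverse from the root:
N0 x:[9,49/2] y:[12,59/2] z:[-15,20] -> hit [12,20], descend [3, 6, 9, 10]
  N3 x:[18,49/2] y:[19,23] z:[0,12] -> miss, prune
  N6 x:[16,20] y:[12,17] z:[15,20] -> hit [16,17], descend [8, 11]
    N8 x:[16,17] y:[15,17] z:[18,20] -> miss, prune
    N11 x:[18,20] y:[12,15] z:[15,18] -> miss, prune
  N9 x:[10,15] y:[26,59/2] z:[-13,14] -> miss, prune
  N10 x:[9,11] y:[17,19] z:[-15,3] -> miss, prune

7 AABB tests over nodes [0, 3, 6, 8, 11, 9, 10]; 0 leaves entered; closest miss.

== RESULT ==
[0, 3, 6, 8, 11, 9, 10]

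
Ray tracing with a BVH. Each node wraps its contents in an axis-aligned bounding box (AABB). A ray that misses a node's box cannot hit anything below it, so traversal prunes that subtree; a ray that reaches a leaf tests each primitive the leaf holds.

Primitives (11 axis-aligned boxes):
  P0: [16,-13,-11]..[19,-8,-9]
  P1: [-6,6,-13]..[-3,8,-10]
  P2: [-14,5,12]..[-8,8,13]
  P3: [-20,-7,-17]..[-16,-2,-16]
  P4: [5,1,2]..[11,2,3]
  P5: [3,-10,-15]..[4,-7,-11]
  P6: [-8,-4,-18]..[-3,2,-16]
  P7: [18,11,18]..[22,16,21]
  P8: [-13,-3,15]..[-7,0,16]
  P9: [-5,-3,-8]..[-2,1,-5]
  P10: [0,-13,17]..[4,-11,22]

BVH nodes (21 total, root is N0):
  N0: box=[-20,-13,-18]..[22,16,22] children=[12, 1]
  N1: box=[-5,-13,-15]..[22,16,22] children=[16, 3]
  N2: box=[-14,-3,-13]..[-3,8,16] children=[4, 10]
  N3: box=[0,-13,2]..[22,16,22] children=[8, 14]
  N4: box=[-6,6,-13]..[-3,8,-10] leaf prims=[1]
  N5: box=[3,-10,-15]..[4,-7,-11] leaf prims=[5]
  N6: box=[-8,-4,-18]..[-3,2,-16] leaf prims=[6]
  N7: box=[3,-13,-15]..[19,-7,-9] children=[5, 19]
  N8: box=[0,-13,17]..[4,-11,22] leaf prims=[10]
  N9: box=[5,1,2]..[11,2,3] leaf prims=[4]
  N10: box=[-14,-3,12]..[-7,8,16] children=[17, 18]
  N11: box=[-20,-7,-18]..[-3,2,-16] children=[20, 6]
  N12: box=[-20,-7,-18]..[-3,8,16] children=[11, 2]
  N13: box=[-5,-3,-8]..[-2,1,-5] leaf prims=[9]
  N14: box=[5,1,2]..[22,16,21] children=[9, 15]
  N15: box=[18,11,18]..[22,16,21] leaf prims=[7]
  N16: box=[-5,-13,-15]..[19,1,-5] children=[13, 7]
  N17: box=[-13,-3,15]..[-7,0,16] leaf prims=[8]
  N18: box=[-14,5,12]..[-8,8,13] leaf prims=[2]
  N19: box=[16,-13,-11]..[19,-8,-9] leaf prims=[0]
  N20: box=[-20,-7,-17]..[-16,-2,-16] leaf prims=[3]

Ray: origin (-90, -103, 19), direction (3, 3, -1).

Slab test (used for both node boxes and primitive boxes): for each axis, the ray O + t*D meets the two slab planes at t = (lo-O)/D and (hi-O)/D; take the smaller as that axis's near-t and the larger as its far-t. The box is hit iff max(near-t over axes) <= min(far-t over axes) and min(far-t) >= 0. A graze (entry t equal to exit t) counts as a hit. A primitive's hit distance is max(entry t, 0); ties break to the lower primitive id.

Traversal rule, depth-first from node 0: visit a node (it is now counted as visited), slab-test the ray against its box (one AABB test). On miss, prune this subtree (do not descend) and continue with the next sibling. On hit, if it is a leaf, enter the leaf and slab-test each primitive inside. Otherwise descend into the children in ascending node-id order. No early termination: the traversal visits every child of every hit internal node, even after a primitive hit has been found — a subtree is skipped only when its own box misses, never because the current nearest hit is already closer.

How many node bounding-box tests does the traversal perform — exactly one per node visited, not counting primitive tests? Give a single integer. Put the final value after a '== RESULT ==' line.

Traverse from the root:
N0 x:[70/3,112/3] y:[30,119/3] z:[-3,37] -> hit [30,37], descend [1, 12]
  N1 x:[85/3,112/3] y:[30,119/3] z:[-3,34] -> hit [30,34], descend [3, 16]
    N3 x:[30,112/3] y:[30,119/3] z:[-3,17] -> miss, prune
    N16 x:[85/3,109/3] y:[30,104/3] z:[24,34] -> hit [30,34], descend [7, 13]
      N7 x:[31,109/3] y:[30,32] z:[28,34] -> hit [31,32], descend [5, 19]
        N5 x:[31,94/3] y:[31,32] z:[30,34] -> hit [31,94/3] leaf, test {P5@t=31}
        N19 x:[106/3,109/3] y:[30,95/3] z:[28,30] -> miss, prune
      N13 x:[85/3,88/3] y:[100/3,104/3] z:[24,27] -> miss, prune
  N12 x:[70/3,29] y:[32,37] z:[3,37] -> miss, prune

Visited [0, 1, 3, 16, 7, 5, 19, 13, 12]. Tests: 9 box, 1 leaf. Nearest: P5.

== RESULT ==
9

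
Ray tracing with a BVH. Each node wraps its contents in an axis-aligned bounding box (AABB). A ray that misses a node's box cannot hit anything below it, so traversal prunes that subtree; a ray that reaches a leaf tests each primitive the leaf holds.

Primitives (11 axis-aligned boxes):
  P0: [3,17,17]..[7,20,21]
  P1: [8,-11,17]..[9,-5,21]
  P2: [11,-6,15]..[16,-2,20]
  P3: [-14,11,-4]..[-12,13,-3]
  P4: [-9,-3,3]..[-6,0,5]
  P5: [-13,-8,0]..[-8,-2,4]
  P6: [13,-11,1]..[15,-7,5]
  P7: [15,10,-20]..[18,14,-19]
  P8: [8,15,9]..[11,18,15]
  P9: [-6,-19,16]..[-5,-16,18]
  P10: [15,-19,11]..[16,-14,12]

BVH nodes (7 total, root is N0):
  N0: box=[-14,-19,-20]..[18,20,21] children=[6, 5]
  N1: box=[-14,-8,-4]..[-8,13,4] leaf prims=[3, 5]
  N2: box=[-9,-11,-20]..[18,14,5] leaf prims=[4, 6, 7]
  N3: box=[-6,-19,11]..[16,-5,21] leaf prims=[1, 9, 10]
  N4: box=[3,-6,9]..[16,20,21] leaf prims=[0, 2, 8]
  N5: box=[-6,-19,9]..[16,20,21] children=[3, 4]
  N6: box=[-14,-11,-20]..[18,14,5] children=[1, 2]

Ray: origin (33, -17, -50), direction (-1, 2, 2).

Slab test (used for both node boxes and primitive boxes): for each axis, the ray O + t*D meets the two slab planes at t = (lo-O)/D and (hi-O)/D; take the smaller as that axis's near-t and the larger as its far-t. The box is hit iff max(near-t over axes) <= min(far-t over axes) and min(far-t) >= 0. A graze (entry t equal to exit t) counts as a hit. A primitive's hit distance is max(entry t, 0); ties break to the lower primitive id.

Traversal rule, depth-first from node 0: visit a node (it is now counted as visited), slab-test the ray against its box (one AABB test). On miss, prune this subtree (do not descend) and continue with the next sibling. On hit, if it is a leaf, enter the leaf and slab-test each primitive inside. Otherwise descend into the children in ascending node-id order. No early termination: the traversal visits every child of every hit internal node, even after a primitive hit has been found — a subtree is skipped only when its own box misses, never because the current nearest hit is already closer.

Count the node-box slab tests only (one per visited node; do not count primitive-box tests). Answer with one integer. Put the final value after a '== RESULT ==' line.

Trace the traversal:
N0 x:[15,47] y:[-1,37/2] z:[15,71/2] -> hit [15,37/2], descend [5, 6]
  N5 x:[17,39] y:[-1,37/2] z:[59/2,71/2] -> miss, prune
  N6 x:[15,47] y:[3,31/2] z:[15,55/2] -> hit [15,31/2], descend [1, 2]
    N1 x:[41,47] y:[9/2,15] z:[23,27] -> miss, prune
    N2 x:[15,42] y:[3,31/2] z:[15,55/2] -> hit [15,31/2] leaf, test {P4(miss), P6(miss), P7@t=15}

order=[0, 5, 6, 1, 2]  |boxes|=5  |leaves|=1  hit=P7

== RESULT ==
5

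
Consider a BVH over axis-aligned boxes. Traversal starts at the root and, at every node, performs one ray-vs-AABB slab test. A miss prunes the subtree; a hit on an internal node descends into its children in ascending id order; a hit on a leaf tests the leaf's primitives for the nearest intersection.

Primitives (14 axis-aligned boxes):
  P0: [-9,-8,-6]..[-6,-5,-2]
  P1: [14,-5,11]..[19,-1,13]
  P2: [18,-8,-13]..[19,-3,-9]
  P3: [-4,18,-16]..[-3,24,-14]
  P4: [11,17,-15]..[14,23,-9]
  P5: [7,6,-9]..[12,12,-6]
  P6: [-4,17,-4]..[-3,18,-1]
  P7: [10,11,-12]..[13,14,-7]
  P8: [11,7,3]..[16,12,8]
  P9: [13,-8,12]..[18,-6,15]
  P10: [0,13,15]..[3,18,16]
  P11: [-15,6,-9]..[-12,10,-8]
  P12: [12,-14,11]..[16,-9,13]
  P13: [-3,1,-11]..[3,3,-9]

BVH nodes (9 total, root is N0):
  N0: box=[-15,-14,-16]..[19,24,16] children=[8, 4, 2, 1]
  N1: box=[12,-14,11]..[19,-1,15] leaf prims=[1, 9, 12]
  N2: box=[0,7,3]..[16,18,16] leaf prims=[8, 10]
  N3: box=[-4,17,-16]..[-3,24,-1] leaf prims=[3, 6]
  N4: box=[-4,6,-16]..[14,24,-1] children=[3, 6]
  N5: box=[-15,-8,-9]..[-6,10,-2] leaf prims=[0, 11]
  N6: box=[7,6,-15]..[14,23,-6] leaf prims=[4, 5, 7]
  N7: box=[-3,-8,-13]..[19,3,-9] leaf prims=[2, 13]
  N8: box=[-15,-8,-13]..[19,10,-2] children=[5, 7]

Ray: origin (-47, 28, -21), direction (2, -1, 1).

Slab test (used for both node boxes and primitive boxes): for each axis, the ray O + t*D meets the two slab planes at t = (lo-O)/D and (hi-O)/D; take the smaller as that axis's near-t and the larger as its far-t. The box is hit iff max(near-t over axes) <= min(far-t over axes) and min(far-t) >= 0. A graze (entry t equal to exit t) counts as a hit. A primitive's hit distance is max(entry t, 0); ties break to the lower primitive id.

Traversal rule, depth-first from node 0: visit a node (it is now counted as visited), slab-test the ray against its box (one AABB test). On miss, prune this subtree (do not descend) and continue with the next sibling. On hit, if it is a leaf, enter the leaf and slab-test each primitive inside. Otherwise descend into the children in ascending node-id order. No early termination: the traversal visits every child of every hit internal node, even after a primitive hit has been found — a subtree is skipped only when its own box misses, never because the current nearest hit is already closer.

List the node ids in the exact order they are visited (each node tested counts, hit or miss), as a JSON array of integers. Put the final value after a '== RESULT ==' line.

Walk:
N0 x:[16,33] y:[4,42] z:[5,37] -> hit [16,33], descend [1, 2, 4, 8]
  N1 x:[59/2,33] y:[29,42] z:[32,36] -> hit [32,33] leaf, test {P1@t=32, P9(miss), P12(miss)}
  N2 x:[47/2,63/2] y:[10,21] z:[24,37] -> miss, prune
  N4 x:[43/2,61/2] y:[4,22] z:[5,20] -> miss, prune
  N8 x:[16,33] y:[18,36] z:[8,19] -> hit [18,19], descend [5, 7]
    N5 x:[16,41/2] y:[18,36] z:[12,19] -> hit [18,19] leaf, test {P0(miss), P11(miss)}
    N7 x:[22,33] y:[25,36] z:[8,12] -> miss, prune

7 AABB tests over nodes [0, 1, 2, 4, 8, 5, 7]; 2 leaves entered; closest P1.

== RESULT ==
[0, 1, 2, 4, 8, 5, 7]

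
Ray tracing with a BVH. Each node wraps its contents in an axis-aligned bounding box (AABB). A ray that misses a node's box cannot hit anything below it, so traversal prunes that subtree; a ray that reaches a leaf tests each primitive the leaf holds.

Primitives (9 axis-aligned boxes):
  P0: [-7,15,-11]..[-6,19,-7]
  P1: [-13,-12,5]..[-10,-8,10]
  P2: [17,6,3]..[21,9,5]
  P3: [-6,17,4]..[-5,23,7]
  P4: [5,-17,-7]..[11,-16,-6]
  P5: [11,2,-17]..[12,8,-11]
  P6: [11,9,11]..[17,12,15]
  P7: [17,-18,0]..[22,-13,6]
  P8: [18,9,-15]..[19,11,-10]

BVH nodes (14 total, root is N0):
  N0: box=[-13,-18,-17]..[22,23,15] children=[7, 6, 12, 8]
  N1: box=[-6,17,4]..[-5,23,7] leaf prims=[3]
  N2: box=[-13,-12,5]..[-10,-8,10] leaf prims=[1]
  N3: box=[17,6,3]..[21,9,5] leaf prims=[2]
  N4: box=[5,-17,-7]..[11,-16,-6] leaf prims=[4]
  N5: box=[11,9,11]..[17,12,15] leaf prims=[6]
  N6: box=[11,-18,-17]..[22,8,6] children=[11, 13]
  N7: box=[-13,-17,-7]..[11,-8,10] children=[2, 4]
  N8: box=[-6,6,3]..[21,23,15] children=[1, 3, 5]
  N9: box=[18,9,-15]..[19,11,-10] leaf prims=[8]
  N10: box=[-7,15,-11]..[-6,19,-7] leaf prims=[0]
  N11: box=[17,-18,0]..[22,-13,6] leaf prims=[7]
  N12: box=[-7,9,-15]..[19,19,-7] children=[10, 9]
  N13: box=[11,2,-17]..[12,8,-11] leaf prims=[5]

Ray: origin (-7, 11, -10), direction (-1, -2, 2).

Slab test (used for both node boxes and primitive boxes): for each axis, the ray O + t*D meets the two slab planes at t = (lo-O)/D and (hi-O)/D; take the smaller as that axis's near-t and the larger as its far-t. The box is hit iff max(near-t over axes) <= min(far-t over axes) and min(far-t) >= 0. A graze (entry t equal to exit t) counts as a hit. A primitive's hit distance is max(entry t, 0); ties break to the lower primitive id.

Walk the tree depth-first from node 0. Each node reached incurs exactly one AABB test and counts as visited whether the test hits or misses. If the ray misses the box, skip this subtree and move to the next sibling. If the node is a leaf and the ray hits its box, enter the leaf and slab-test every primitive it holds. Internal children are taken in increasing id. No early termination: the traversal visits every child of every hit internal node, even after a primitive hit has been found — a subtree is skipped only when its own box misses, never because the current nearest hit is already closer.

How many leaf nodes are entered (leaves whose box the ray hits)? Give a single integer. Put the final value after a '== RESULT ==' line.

Walk:
N0 x:[-29,6] y:[-6,29/2] z:[-7/2,25/2] -> hit [-7/2,6], descend [6, 7, 8, 12]
  N6 x:[-29,-18] y:[3/2,29/2] z:[-7/2,8] -> miss, prune
  N7 x:[-18,6] y:[19/2,14] z:[3/2,10] -> miss, prune
  N8 x:[-28,-1] y:[-6,5/2] z:[13/2,25/2] -> miss, prune
  N12 x:[-26,0] y:[-4,1] z:[-5/2,3/2] -> hit [-5/2,0], descend [9, 10]
    N9 x:[-26,-25] y:[0,1] z:[-5/2,0] -> miss, prune
    N10 x:[-1,0] y:[-4,-2] z:[-1/2,3/2] -> miss, prune

7 AABB tests over nodes [0, 6, 7, 8, 12, 9, 10]; 0 leaves entered; closest miss.

== RESULT ==
0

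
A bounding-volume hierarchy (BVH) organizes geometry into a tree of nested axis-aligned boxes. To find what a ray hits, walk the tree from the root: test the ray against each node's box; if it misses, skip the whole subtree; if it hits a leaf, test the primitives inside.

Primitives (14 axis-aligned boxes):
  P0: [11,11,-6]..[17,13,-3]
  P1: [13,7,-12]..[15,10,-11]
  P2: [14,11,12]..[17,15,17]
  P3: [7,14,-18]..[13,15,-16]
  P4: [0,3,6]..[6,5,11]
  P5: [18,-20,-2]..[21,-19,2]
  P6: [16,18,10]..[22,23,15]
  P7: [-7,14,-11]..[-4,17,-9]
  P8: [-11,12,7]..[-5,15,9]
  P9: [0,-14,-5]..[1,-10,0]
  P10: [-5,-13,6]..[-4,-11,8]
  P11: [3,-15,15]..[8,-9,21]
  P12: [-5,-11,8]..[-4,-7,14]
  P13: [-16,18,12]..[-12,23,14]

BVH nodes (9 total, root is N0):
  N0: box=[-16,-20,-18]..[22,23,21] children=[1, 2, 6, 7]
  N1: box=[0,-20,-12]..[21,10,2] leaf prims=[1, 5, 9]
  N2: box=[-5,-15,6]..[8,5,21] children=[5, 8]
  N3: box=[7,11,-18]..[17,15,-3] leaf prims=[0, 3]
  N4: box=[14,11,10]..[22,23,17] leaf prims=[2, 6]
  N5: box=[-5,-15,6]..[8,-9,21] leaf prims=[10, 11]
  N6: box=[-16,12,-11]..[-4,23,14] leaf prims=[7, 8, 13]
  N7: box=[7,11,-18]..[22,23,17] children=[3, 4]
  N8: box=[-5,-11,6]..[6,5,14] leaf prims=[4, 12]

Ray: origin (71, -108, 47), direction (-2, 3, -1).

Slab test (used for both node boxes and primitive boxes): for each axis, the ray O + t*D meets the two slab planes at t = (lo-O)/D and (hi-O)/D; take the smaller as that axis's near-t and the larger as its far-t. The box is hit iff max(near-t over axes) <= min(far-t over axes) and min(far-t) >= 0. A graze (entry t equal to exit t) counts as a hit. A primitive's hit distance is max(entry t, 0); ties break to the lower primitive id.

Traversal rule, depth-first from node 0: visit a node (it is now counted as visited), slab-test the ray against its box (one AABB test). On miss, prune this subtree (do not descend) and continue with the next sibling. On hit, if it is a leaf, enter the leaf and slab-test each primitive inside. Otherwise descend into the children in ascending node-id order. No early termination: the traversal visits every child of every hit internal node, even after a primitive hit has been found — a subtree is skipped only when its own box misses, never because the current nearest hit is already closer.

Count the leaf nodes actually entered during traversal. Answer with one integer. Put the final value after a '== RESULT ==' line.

Traverse from the root:
N0 x:[49/2,87/2] y:[88/3,131/3] z:[26,65] -> hit [88/3,87/2], descend [1, 2, 6, 7]
  N1 x:[25,71/2] y:[88/3,118/3] z:[45,59] -> miss, prune
  N2 x:[63/2,38] y:[31,113/3] z:[26,41] -> hit [63/2,113/3], descend [5, 8]
    N5 x:[63/2,38] y:[31,33] z:[26,41] -> hit [63/2,33] leaf, test {P10(miss), P11@t=63/2}
    N8 x:[65/2,38] y:[97/3,113/3] z:[33,41] -> hit [33,113/3] leaf, test {P4(miss), P12(miss)}
  N6 x:[75/2,87/2] y:[40,131/3] z:[33,58] -> hit [40,87/2] leaf, test {P7(miss), P8@t=40, P13(miss)}
  N7 x:[49/2,32] y:[119/3,131/3] z:[30,65] -> miss, prune

order=[0, 1, 2, 5, 8, 6, 7]  |boxes|=7  |leaves|=3  hit=P11

== RESULT ==
3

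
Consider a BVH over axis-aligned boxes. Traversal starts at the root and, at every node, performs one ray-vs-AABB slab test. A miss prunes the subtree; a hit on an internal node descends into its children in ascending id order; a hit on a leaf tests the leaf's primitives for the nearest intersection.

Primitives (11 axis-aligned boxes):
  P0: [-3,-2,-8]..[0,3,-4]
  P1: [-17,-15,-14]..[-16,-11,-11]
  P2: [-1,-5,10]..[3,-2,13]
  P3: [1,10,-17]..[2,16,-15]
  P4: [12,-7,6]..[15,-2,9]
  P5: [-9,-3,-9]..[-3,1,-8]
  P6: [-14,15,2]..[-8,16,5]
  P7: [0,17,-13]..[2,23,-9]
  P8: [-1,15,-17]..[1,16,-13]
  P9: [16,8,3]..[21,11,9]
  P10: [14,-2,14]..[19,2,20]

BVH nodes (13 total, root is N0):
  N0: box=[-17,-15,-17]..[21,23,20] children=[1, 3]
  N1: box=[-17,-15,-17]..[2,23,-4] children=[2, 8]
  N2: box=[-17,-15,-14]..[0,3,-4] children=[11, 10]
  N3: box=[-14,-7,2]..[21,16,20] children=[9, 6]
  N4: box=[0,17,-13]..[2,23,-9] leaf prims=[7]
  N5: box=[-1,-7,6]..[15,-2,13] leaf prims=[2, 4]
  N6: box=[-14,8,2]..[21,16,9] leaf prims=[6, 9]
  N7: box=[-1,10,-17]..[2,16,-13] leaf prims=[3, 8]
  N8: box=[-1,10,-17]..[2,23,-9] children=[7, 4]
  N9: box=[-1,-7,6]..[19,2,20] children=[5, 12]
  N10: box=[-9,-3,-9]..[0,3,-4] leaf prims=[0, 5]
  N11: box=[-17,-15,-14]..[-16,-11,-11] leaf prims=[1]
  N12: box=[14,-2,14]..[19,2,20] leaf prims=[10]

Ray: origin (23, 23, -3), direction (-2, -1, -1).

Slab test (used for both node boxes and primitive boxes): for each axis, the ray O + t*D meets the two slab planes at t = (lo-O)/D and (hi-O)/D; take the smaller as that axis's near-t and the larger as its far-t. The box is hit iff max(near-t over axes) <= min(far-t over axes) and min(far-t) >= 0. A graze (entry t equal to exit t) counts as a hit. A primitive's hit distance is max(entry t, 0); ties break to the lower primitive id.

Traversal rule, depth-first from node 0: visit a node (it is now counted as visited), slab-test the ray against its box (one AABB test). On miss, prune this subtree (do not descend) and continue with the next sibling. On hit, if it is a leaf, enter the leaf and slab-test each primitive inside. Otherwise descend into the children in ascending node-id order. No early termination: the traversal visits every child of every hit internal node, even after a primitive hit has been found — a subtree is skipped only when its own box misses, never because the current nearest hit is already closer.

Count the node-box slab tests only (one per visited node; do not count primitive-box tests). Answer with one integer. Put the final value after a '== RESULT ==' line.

Walk:
N0 x:[1,20] y:[0,38] z:[-23,14] -> hit [1,14], descend [1, 3]
  N1 x:[21/2,20] y:[0,38] z:[1,14] -> hit [21/2,14], descend [2, 8]
    N2 x:[23/2,20] y:[20,38] z:[1,11] -> miss, prune
    N8 x:[21/2,12] y:[0,13] z:[6,14] -> hit [21/2,12], descend [4, 7]
      N4 x:[21/2,23/2] y:[0,6] z:[6,10] -> miss, prune
      N7 x:[21/2,12] y:[7,13] z:[10,14] -> hit [21/2,12] leaf, test {P3(miss), P8(miss)}
  N3 x:[1,37/2] y:[7,30] z:[-23,-5] -> miss, prune

7 AABB tests over nodes [0, 1, 2, 8, 4, 7, 3]; 1 leaf entered; closest miss.

== RESULT ==
7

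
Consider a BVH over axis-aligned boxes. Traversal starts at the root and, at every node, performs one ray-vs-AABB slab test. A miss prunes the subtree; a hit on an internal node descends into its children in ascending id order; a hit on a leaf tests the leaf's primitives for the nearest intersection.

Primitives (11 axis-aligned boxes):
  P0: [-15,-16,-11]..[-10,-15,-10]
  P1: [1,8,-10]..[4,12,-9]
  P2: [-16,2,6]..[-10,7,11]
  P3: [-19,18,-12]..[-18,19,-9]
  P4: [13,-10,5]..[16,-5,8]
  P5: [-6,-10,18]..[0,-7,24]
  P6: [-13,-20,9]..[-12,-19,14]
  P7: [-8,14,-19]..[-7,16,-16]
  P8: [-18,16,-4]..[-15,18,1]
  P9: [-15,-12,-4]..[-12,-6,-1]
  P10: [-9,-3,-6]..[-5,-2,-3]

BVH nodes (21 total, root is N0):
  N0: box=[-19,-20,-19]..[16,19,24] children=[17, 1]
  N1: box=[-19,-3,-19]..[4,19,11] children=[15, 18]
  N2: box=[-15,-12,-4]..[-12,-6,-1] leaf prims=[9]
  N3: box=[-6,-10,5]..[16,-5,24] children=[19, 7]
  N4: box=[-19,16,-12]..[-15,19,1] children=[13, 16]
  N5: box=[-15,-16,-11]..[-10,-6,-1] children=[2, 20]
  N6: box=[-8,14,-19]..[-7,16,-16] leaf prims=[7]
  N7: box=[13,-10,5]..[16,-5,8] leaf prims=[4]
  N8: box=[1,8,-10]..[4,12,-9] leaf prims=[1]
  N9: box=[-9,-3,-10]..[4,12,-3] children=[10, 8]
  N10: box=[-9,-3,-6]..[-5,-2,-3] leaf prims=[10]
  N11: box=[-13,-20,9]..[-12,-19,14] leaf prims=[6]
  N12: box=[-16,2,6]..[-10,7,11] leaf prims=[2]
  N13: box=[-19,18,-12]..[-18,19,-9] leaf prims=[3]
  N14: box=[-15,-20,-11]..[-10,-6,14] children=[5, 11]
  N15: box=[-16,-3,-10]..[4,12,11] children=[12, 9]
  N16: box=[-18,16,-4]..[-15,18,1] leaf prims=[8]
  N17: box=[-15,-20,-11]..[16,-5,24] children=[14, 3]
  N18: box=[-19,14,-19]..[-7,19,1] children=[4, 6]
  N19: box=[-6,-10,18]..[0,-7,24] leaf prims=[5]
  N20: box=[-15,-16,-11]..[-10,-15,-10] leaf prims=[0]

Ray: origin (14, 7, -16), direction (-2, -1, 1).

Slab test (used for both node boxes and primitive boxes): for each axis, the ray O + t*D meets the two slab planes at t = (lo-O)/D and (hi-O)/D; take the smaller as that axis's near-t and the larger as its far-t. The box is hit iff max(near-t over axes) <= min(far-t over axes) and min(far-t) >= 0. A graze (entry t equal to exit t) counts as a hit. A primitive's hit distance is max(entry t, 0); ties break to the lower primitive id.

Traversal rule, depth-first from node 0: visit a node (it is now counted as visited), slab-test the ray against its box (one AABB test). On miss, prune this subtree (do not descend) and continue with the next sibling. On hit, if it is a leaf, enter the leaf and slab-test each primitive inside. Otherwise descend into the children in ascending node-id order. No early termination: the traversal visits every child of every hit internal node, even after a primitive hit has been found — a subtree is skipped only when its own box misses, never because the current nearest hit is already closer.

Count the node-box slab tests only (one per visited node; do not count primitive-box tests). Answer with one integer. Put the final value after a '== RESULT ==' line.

Trace the traversal:
N0 x:[-1,33/2] y:[-12,27] z:[-3,40] -> hit [-1,33/2], descend [1, 17]
  N1 x:[5,33/2] y:[-12,10] z:[-3,27] -> hit [5,10], descend [15, 18]
    N15 x:[5,15] y:[-5,10] z:[6,27] -> hit [6,10], descend [9, 12]
      N9 x:[5,23/2] y:[-5,10] z:[6,13] -> hit [6,10], descend [8, 10]
        N8 x:[5,13/2] y:[-5,-1] z:[6,7] -> miss, prune
        N10 x:[19/2,23/2] y:[9,10] z:[10,13] -> hit [10,10] leaf, test {P10@t=10}
      N12 x:[12,15] y:[0,5] z:[22,27] -> miss, prune
    N18 x:[21/2,33/2] y:[-12,-7] z:[-3,17] -> miss, prune
  N17 x:[-1,29/2] y:[12,27] z:[5,40] -> hit [12,29/2], descend [3, 14]
    N3 x:[-1,10] y:[12,17] z:[21,40] -> miss, prune
    N14 x:[12,29/2] y:[13,27] z:[5,30] -> hit [13,29/2], descend [5, 11]
      N5 x:[12,29/2] y:[13,23] z:[5,15] -> hit [13,29/2], descend [2, 20]
        N2 x:[13,29/2] y:[13,19] z:[12,15] -> hit [13,29/2] leaf, test {P9@t=13}
        N20 x:[12,29/2] y:[22,23] z:[5,6] -> miss, prune
      N11 x:[13,27/2] y:[26,27] z:[25,30] -> miss, prune

Summary -> nodes [0, 1, 15, 9, 8, 10, 12, 18, 17, 3, 14, 5, 2, 20, 11]; box-tests=15; leaf-entries=2; first=P10

== RESULT ==
15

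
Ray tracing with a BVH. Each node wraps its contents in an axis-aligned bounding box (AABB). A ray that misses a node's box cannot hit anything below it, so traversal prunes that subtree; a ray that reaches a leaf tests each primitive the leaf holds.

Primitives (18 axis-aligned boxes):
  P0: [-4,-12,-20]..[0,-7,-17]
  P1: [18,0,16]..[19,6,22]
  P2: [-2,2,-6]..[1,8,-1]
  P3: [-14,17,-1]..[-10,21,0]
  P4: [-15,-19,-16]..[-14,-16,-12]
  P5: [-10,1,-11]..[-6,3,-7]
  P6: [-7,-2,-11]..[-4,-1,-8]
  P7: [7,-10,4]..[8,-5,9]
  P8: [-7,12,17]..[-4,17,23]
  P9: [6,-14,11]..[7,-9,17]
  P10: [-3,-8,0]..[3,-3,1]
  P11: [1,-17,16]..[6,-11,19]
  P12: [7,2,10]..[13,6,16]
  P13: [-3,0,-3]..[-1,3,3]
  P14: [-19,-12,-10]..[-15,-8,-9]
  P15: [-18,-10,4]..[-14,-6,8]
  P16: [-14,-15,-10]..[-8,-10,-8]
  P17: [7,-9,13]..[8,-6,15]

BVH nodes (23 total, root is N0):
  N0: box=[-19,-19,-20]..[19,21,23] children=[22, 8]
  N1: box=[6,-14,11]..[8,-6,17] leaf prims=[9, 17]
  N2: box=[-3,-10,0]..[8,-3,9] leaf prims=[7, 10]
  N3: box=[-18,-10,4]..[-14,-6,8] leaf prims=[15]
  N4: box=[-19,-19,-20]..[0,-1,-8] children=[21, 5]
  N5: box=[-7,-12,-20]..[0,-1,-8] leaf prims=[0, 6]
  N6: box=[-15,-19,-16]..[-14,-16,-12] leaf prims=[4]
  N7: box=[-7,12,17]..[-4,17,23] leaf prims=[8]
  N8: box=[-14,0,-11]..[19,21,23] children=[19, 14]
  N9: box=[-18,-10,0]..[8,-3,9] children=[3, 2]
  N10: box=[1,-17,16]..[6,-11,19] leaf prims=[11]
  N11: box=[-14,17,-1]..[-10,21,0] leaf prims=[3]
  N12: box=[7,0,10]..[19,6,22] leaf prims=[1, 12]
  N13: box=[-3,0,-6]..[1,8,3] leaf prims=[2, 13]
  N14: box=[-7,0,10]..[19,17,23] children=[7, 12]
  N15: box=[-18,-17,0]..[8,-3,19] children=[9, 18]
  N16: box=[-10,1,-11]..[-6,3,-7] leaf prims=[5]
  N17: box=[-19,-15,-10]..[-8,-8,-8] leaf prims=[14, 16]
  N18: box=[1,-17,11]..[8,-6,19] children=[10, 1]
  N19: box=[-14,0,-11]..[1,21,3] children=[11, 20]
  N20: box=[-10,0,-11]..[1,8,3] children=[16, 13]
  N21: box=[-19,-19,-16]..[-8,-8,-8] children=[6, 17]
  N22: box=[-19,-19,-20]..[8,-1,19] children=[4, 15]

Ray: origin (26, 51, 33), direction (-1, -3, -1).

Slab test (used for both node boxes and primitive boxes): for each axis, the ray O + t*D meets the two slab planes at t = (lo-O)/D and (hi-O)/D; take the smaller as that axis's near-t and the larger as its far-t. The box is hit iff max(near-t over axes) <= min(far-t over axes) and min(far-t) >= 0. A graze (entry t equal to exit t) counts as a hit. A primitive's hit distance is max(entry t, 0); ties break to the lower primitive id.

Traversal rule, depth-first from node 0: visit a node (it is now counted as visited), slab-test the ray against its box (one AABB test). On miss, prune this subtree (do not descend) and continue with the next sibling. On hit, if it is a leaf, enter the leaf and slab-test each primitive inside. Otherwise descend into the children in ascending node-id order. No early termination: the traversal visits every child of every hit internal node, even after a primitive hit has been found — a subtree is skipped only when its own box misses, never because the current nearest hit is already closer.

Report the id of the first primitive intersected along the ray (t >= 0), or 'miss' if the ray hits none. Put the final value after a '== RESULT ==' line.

Trace the traversal:
N0 x:[7,45] y:[10,70/3] z:[10,53] -> hit [10,70/3], descend [8, 22]
  N8 x:[7,40] y:[10,17] z:[10,44] -> hit [10,17], descend [14, 19]
    N14 x:[7,33] y:[34/3,17] z:[10,23] -> hit [34/3,17], descend [7, 12]
      N7 x:[30,33] y:[34/3,13] z:[10,16] -> miss, prune
      N12 x:[7,19] y:[15,17] z:[11,23] -> hit [15,17] leaf, test {P1(miss), P12(miss)}
    N19 x:[25,40] y:[10,17] z:[30,44] -> miss, prune
  N22 x:[18,45] y:[52/3,70/3] z:[14,53] -> hit [18,70/3], descend [4, 15]
    N4 x:[26,45] y:[52/3,70/3] z:[41,53] -> miss, prune
    N15 x:[18,44] y:[18,68/3] z:[14,33] -> hit [18,68/3], descend [9, 18]
      N9 x:[18,44] y:[18,61/3] z:[24,33] -> miss, prune
      N18 x:[18,25] y:[19,68/3] z:[14,22] -> hit [19,22], descend [1, 10]
        N1 x:[18,20] y:[19,65/3] z:[16,22] -> hit [19,20] leaf, test {P9@t=20, P17@t=19}
        N10 x:[20,25] y:[62/3,68/3] z:[14,17] -> miss, prune

order=[0, 8, 14, 7, 12, 19, 22, 4, 15, 9, 18, 1, 10]  |boxes|=13  |leaves|=2  hit=P17

== RESULT ==
17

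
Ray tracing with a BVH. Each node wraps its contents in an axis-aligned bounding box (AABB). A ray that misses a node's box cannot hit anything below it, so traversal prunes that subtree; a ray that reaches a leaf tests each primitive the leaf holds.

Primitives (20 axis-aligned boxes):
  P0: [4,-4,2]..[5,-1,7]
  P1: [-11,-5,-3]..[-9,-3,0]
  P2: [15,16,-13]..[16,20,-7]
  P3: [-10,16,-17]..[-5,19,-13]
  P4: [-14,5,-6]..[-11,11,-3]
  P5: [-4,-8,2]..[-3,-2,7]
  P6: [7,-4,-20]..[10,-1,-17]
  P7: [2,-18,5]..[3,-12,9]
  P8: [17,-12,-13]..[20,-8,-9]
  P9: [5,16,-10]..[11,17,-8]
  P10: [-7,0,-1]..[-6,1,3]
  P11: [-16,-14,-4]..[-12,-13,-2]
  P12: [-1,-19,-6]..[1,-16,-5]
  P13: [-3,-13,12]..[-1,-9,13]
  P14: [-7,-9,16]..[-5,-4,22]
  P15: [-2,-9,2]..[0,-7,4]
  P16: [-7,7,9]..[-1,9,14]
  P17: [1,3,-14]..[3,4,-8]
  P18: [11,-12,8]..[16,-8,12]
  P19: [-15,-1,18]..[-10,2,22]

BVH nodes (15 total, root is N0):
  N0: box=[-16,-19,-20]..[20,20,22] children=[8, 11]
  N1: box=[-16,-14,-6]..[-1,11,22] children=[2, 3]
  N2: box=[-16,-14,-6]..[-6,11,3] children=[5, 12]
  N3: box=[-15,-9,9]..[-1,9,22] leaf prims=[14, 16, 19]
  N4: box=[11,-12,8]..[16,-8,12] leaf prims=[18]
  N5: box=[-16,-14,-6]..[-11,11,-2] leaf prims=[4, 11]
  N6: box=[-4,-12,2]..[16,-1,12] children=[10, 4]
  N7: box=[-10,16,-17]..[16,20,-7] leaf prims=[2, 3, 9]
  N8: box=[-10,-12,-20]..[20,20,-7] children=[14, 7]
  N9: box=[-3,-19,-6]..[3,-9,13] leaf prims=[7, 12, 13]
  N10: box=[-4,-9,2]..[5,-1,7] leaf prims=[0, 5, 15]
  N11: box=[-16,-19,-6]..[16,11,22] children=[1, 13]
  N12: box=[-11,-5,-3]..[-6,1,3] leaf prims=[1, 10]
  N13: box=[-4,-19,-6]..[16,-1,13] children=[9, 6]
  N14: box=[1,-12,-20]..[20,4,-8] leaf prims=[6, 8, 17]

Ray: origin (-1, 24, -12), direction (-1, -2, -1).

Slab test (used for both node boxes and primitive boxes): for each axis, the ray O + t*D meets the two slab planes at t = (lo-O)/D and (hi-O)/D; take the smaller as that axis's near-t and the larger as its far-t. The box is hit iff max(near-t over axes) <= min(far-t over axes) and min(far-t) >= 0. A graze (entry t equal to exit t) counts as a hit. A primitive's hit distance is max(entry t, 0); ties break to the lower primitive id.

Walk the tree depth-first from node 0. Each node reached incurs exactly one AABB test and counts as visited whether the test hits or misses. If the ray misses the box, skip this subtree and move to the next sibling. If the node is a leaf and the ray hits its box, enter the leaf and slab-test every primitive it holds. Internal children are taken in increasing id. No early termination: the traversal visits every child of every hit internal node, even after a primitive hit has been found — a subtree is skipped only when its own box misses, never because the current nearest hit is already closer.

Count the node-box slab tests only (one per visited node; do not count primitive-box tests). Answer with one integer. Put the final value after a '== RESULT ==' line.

Walk:
N0 x:[-21,15] y:[2,43/2] z:[-34,8] -> hit [2,8], descend [8, 11]
  N8 x:[-21,9] y:[2,18] z:[-5,8] -> hit [2,8], descend [7, 14]
    N7 x:[-17,9] y:[2,4] z:[-5,5] -> hit [2,4] leaf, test {P2(miss), P3@t=4, P9(miss)}
    N14 x:[-21,-2] y:[10,18] z:[-4,8] -> miss, prune
  N11 x:[-17,15] y:[13/2,43/2] z:[-34,-6] -> miss, prune

Visited [0, 8, 7, 14, 11]. Tests: 5 box, 1 leaf. Nearest: P3.

== RESULT ==
5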